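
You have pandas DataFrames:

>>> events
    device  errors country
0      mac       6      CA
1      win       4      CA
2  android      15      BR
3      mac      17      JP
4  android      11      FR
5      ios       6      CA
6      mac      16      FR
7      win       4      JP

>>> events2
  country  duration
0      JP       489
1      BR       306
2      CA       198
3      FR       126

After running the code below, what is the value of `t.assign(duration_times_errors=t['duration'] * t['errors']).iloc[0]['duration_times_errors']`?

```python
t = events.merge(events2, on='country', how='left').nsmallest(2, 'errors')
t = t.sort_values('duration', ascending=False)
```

1956

merge on 'country' (how='left') → 8 rows:
    device  errors country  duration
0      mac       6      CA       198
1      win       4      CA       198
2  android      15      BR       306
3      mac      17      JP       489
4  android      11      FR       126
5      ios       6      CA       198
6      mac      16      FR       126
7      win       4      JP       489
take 2 rows with smallest errors:
  device  errors country  duration
1    win       4      CA       198
7    win       4      JP       489
sort by duration descending:
  device  errors country  duration
7    win       4      JP       489
1    win       4      CA       198
add column duration_times_errors = t['duration'] * t['errors']:
  device  errors country  duration  duration_times_errors
7    win       4      JP       489                   1956
1    win       4      CA       198                    792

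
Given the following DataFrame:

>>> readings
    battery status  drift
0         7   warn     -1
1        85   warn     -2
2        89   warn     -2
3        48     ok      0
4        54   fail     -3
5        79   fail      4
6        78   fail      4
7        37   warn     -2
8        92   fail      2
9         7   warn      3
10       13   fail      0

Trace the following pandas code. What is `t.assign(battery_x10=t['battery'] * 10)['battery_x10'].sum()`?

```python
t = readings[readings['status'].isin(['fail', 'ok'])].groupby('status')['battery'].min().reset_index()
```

filter rows where status in ['fail', 'ok']:
    battery status  drift
3        48     ok      0
4        54   fail     -3
5        79   fail      4
6        78   fail      4
8        92   fail      2
10       13   fail      0
group by status, min of battery:
status
fail    13
ok      48
Name: battery, dtype: int64
reset_index():
  status  battery
0   fail       13
1     ok       48
add column battery_x10 = t['battery'] * 10:
  status  battery  battery_x10
0   fail       13          130
1     ok       48          480
Then the sum of column 'battery_x10': 610

610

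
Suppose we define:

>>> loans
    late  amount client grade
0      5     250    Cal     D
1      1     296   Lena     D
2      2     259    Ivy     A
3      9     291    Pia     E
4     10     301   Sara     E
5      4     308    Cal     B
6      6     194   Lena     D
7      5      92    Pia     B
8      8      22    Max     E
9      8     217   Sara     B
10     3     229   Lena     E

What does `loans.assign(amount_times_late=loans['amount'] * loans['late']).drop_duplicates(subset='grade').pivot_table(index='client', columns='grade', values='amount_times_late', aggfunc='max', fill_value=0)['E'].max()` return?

add column amount_times_late = loans['amount'] * loans['late']:
    late  amount client grade  amount_times_late
0      5     250    Cal     D               1250
1      1     296   Lena     D                296
2      2     259    Ivy     A                518
3      9     291    Pia     E               2619
4     10     301   Sara     E               3010
5      4     308    Cal     B               1232
6      6     194   Lena     D               1164
7      5      92    Pia     B                460
8      8      22    Max     E                176
9      8     217   Sara     B               1736
10     3     229   Lena     E                687
drop duplicate grade (keep=first):
   late  amount client grade  amount_times_late
0     5     250    Cal     D               1250
2     2     259    Ivy     A                518
3     9     291    Pia     E               2619
5     4     308    Cal     B               1232
pivot: rows=client, cols=grade, max(amount_times_late):
grade     A     B     D     E
client                       
Cal       0  1232  1250     0
Ivy     518     0     0     0
Pia       0     0     0  2619
So max() = 2619.

2619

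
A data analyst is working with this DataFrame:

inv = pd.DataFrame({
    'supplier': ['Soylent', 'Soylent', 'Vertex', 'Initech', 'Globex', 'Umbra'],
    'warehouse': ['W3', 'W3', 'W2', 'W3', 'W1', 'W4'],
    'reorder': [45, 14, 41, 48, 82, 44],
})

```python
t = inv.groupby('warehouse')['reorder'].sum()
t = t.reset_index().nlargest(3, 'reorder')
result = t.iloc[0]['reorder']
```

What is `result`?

group by warehouse, sum of reorder:
warehouse
W1     82
W2     41
W3    107
W4     44
Name: reorder, dtype: int64
reset_index():
  warehouse  reorder
0        W1       82
1        W2       41
2        W3      107
3        W4       44
take 3 rows with largest reorder:
  warehouse  reorder
2        W3      107
0        W1       82
3        W4       44
Finally, value at position 0, column 'reorder' = 107.

107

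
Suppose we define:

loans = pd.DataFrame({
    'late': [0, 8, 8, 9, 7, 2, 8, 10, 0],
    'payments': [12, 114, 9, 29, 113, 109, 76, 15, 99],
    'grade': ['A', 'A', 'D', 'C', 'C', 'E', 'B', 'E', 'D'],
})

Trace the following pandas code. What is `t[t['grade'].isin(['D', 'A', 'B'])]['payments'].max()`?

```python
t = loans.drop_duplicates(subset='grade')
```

drop duplicate grade (keep=first):
   late  payments grade
0     0        12     A
2     8         9     D
3     9        29     C
5     2       109     E
6     8        76     B
filter rows where grade in ['D', 'A', 'B']:
   late  payments grade
0     0        12     A
2     8         9     D
6     8        76     B
The max of column 'payments' is 76.

76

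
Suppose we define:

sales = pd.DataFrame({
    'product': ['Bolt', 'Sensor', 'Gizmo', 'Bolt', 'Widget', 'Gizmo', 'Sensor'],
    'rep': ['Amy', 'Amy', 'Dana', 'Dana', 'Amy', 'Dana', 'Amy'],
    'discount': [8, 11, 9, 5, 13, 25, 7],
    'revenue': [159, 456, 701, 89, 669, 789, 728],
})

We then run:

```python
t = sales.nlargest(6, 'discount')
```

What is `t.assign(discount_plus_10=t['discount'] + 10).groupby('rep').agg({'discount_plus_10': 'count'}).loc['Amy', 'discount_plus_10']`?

4

take 6 rows with largest discount:
  product   rep  discount  revenue
5   Gizmo  Dana        25      789
4  Widget   Amy        13      669
1  Sensor   Amy        11      456
2   Gizmo  Dana         9      701
0    Bolt   Amy         8      159
6  Sensor   Amy         7      728
add column discount_plus_10 = t['discount'] + 10:
  product   rep  discount  revenue  discount_plus_10
5   Gizmo  Dana        25      789                35
4  Widget   Amy        13      669                23
1  Sensor   Amy        11      456                21
2   Gizmo  Dana         9      701                19
0    Bolt   Amy         8      159                18
6  Sensor   Amy         7      728                17
group by rep, count of discount_plus_10:
      discount_plus_10
rep                   
Amy                  4
Dana                 2
Hence 4.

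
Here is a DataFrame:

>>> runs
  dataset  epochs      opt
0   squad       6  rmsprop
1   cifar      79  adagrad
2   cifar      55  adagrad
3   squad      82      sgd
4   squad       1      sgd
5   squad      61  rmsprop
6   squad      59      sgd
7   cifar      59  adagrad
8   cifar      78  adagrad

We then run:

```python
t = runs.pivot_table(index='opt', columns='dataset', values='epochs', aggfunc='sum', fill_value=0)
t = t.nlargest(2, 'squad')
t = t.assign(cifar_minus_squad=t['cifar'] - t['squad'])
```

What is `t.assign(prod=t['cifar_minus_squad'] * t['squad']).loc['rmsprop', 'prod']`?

-4489

pivot: rows=opt, cols=dataset, sum(epochs):
dataset  cifar  squad
opt                  
adagrad    271      0
rmsprop      0     67
sgd          0    142
take 2 rows with largest squad:
dataset  cifar  squad
opt                  
sgd          0    142
rmsprop      0     67
add column cifar_minus_squad = t['cifar'] - t['squad']:
dataset  cifar  squad  cifar_minus_squad
opt                                     
sgd          0    142               -142
rmsprop      0     67                -67
add column prod = t['cifar_minus_squad'] * t['squad']:
dataset  cifar  squad  cifar_minus_squad   prod
opt                                            
sgd          0    142               -142 -20164
rmsprop      0     67                -67  -4489
Finally, value at row 'rmsprop', column 'prod' = -4489.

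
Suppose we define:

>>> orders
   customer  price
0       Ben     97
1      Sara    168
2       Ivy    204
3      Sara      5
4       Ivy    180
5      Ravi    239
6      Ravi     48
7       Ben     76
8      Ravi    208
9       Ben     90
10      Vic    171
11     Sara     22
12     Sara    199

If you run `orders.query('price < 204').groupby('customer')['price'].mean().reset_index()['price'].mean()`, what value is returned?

117.033333333

filter rows where price < 204:
   customer  price
0       Ben     97
1      Sara    168
3      Sara      5
4       Ivy    180
6      Ravi     48
7       Ben     76
9       Ben     90
10      Vic    171
11     Sara     22
12     Sara    199
group by customer, mean of price:
customer
Ben      87.666667
Ivy     180.000000
Ravi     48.000000
Sara     98.500000
Vic     171.000000
Name: price, dtype: float64
reset_index():
  customer       price
0      Ben   87.666667
1      Ivy  180.000000
2     Ravi   48.000000
3     Sara   98.500000
4      Vic  171.000000
So mean() = 117.033333333.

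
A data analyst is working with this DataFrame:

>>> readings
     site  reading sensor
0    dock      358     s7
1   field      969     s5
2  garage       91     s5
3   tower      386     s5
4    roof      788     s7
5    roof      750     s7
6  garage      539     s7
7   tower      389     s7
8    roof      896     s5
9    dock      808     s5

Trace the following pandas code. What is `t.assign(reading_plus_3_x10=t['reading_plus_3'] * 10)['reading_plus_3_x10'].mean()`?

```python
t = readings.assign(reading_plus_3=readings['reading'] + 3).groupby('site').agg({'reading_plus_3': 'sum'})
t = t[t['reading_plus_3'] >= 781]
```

13420.0

add column reading_plus_3 = readings['reading'] + 3:
     site  reading sensor  reading_plus_3
0    dock      358     s7             361
1   field      969     s5             972
2  garage       91     s5              94
3   tower      386     s5             389
4    roof      788     s7             791
5    roof      750     s7             753
6  garage      539     s7             542
7   tower      389     s7             392
8    roof      896     s5             899
9    dock      808     s5             811
group by site, sum of reading_plus_3:
        reading_plus_3
site                  
dock              1172
field              972
garage             636
roof              2443
tower              781
filter rows where reading_plus_3 >= 781:
       reading_plus_3
site                 
dock             1172
field             972
roof             2443
tower             781
add column reading_plus_3_x10 = t['reading_plus_3'] * 10:
       reading_plus_3  reading_plus_3_x10
site                                     
dock             1172               11720
field             972                9720
roof             2443               24430
tower             781                7810
Then the mean of column 'reading_plus_3_x10': 13420.0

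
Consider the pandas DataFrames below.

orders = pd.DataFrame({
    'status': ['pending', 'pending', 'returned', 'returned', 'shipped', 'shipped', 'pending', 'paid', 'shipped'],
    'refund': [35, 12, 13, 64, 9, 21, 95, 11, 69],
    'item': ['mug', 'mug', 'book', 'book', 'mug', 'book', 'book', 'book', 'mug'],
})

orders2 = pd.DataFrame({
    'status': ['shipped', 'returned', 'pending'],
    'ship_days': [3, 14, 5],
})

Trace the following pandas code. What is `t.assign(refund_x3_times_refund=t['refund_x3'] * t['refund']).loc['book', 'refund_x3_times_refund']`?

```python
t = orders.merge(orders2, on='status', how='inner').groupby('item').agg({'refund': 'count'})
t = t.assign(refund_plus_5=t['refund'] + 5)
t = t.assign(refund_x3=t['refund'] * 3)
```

48

merge on 'status' (how='inner') → 8 rows:
     status  refund  item  ship_days
0   pending      35   mug          5
1   pending      12   mug          5
2  returned      13  book         14
3  returned      64  book         14
4   shipped       9   mug          3
5   shipped      21  book          3
6   pending      95  book          5
7   shipped      69   mug          3
group by item, count of refund:
      refund
item        
book       4
mug        4
add column refund_plus_5 = t['refund'] + 5:
      refund  refund_plus_5
item                       
book       4              9
mug        4              9
add column refund_x3 = t['refund'] * 3:
      refund  refund_plus_5  refund_x3
item                                  
book       4              9         12
mug        4              9         12
add column refund_x3_times_refund = t['refund_x3'] * t['refund']:
      refund  refund_plus_5  refund_x3  refund_x3_times_refund
item                                                          
book       4              9         12                      48
mug        4              9         12                      48
value at row 'book', column 'refund_x3_times_refund' → 48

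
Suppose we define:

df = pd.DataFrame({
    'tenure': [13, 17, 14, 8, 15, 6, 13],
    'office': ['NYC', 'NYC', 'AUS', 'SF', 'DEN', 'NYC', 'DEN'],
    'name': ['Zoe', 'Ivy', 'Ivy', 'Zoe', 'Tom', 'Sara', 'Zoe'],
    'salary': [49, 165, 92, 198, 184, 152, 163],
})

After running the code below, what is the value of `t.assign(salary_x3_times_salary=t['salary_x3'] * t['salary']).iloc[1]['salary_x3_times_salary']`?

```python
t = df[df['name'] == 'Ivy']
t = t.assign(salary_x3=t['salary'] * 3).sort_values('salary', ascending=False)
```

filter rows where name == 'Ivy':
   tenure office name  salary
1      17    NYC  Ivy     165
2      14    AUS  Ivy      92
add column salary_x3 = t['salary'] * 3:
   tenure office name  salary  salary_x3
1      17    NYC  Ivy     165        495
2      14    AUS  Ivy      92        276
sort by salary descending:
   tenure office name  salary  salary_x3
1      17    NYC  Ivy     165        495
2      14    AUS  Ivy      92        276
add column salary_x3_times_salary = t['salary_x3'] * t['salary']:
   tenure office name  salary  salary_x3  salary_x3_times_salary
1      17    NYC  Ivy     165        495                   81675
2      14    AUS  Ivy      92        276                   25392
Hence 25392.

25392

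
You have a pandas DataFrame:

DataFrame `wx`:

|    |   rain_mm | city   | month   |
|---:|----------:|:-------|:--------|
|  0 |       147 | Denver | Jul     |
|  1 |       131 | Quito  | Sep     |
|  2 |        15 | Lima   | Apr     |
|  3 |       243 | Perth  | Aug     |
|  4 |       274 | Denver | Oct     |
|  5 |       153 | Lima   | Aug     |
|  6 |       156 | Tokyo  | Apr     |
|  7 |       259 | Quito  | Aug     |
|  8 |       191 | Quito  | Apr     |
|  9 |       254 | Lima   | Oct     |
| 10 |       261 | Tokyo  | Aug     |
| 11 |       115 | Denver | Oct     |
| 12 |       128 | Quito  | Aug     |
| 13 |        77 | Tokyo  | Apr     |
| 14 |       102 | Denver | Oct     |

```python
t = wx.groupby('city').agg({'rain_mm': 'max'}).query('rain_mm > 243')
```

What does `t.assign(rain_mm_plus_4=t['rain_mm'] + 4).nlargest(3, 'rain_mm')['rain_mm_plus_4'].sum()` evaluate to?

group by city, max of rain_mm:
        rain_mm
city           
Denver      274
Lima        254
Perth       243
Quito       259
Tokyo       261
filter rows where rain_mm > 243:
        rain_mm
city           
Denver      274
Lima        254
Quito       259
Tokyo       261
add column rain_mm_plus_4 = t['rain_mm'] + 4:
        rain_mm  rain_mm_plus_4
city                           
Denver      274             278
Lima        254             258
Quito       259             263
Tokyo       261             265
take 3 rows with largest rain_mm:
        rain_mm  rain_mm_plus_4
city                           
Denver      274             278
Tokyo       261             265
Quito       259             263

806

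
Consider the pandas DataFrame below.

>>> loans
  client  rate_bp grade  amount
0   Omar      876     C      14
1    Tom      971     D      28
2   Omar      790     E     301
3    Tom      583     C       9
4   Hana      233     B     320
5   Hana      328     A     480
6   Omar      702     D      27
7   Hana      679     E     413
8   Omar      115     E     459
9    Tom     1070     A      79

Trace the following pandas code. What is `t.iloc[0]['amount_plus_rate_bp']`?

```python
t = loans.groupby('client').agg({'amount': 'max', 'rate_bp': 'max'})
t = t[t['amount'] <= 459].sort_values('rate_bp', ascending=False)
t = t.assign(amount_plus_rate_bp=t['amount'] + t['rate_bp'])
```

1149

group by client: max(amount), max(rate_bp):
        amount  rate_bp
client                 
Hana       480      679
Omar       459      876
Tom         79     1070
filter rows where amount <= 459:
        amount  rate_bp
client                 
Omar       459      876
Tom         79     1070
sort by rate_bp descending:
        amount  rate_bp
client                 
Tom         79     1070
Omar       459      876
add column amount_plus_rate_bp = t['amount'] + t['rate_bp']:
        amount  rate_bp  amount_plus_rate_bp
client                                      
Tom         79     1070                 1149
Omar       459      876                 1335
The value at position 0, column 'amount_plus_rate_bp' is 1149.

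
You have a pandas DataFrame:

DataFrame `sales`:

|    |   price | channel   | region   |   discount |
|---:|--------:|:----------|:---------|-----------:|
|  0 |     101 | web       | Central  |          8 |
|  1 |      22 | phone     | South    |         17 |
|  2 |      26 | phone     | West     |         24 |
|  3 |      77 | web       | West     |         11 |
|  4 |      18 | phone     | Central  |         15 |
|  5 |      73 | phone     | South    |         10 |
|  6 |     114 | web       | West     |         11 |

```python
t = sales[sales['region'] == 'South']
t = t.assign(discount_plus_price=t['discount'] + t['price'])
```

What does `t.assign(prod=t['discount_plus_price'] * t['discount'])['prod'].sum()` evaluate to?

filter rows where region == 'South':
   price channel region  discount
1     22   phone  South        17
5     73   phone  South        10
add column discount_plus_price = t['discount'] + t['price']:
   price channel region  discount  discount_plus_price
1     22   phone  South        17                   39
5     73   phone  South        10                   83
add column prod = t['discount_plus_price'] * t['discount']:
   price channel region  discount  discount_plus_price  prod
1     22   phone  South        17                   39   663
5     73   phone  South        10                   83   830
Taking the sum of column 'prod' gives 1493.

1493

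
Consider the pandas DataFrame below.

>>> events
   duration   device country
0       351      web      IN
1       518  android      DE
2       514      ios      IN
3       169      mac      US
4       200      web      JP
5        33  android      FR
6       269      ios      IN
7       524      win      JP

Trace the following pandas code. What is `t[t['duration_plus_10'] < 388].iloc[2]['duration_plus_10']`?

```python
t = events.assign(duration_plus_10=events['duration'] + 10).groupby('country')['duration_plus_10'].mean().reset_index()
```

add column duration_plus_10 = events['duration'] + 10:
   duration   device country  duration_plus_10
0       351      web      IN               361
1       518  android      DE               528
2       514      ios      IN               524
3       169      mac      US               179
4       200      web      JP               210
5        33  android      FR                43
6       269      ios      IN               279
7       524      win      JP               534
group by country, mean of duration_plus_10:
country
DE    528.0
FR     43.0
IN    388.0
JP    372.0
US    179.0
Name: duration_plus_10, dtype: float64
reset_index():
  country  duration_plus_10
0      DE             528.0
1      FR              43.0
2      IN             388.0
3      JP             372.0
4      US             179.0
filter rows where duration_plus_10 < 388:
  country  duration_plus_10
1      FR              43.0
3      JP             372.0
4      US             179.0
Finally, value at position 2, column 'duration_plus_10' = 179.0.

179.0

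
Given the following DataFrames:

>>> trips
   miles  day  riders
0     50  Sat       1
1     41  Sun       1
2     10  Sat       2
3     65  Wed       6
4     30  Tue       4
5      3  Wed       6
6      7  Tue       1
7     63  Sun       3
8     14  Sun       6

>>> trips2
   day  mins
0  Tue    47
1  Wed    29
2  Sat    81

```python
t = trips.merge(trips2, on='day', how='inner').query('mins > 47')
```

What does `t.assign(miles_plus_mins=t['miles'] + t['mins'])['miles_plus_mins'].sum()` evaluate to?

222

merge on 'day' (how='inner') → 6 rows:
   miles  day  riders  mins
0     50  Sat       1    81
1     10  Sat       2    81
2     65  Wed       6    29
3     30  Tue       4    47
4      3  Wed       6    29
5      7  Tue       1    47
filter rows where mins > 47:
   miles  day  riders  mins
0     50  Sat       1    81
1     10  Sat       2    81
add column miles_plus_mins = t['miles'] + t['mins']:
   miles  day  riders  mins  miles_plus_mins
0     50  Sat       1    81              131
1     10  Sat       2    81               91
sum of column 'miles_plus_mins' → 222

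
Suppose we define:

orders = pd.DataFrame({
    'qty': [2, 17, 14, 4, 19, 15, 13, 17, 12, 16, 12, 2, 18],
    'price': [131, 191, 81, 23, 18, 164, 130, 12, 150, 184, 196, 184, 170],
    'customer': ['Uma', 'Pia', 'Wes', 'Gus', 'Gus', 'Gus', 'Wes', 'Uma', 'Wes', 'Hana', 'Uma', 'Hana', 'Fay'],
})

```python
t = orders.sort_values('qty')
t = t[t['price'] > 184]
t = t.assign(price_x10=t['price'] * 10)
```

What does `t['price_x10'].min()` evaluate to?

1910

sort by qty:
    qty  price customer
0     2    131      Uma
11    2    184     Hana
3     4     23      Gus
8    12    150      Wes
10   12    196      Uma
6    13    130      Wes
2    14     81      Wes
5    15    164      Gus
9    16    184     Hana
1    17    191      Pia
7    17     12      Uma
12   18    170      Fay
4    19     18      Gus
filter rows where price > 184:
    qty  price customer
10   12    196      Uma
1    17    191      Pia
add column price_x10 = t['price'] * 10:
    qty  price customer  price_x10
10   12    196      Uma       1960
1    17    191      Pia       1910
Taking the min of column 'price_x10' gives 1910.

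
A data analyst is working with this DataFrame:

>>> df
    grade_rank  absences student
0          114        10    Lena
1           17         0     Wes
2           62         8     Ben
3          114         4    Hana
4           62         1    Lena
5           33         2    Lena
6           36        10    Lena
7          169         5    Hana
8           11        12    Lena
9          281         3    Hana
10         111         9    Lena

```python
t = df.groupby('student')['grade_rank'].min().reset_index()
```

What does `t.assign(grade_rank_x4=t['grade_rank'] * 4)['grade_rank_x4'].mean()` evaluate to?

204.0

group by student, min of grade_rank:
student
Ben      62
Hana    114
Lena     11
Wes      17
Name: grade_rank, dtype: int64
reset_index():
  student  grade_rank
0     Ben          62
1    Hana         114
2    Lena          11
3     Wes          17
add column grade_rank_x4 = t['grade_rank'] * 4:
  student  grade_rank  grade_rank_x4
0     Ben          62            248
1    Hana         114            456
2    Lena          11             44
3     Wes          17             68
Reading off the mean of column 'grade_rank_x4', we get 204.0.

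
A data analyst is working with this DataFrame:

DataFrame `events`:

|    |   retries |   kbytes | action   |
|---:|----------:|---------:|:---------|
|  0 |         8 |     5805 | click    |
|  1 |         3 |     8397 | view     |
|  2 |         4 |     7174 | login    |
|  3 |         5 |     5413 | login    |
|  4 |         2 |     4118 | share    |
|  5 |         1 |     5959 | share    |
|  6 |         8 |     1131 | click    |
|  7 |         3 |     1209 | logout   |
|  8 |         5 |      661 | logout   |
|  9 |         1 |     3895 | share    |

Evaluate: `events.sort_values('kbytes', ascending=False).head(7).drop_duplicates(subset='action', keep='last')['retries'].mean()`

sort by kbytes descending:
   retries  kbytes  action
1        3    8397    view
2        4    7174   login
5        1    5959   share
0        8    5805   click
3        5    5413   login
4        2    4118   share
9        1    3895   share
7        3    1209  logout
6        8    1131   click
8        5     661  logout
take first 7 rows:
   retries  kbytes action
1        3    8397   view
2        4    7174  login
5        1    5959  share
0        8    5805  click
3        5    5413  login
4        2    4118  share
9        1    3895  share
drop duplicate action (keep=last):
   retries  kbytes action
1        3    8397   view
0        8    5805  click
3        5    5413  login
9        1    3895  share

4.25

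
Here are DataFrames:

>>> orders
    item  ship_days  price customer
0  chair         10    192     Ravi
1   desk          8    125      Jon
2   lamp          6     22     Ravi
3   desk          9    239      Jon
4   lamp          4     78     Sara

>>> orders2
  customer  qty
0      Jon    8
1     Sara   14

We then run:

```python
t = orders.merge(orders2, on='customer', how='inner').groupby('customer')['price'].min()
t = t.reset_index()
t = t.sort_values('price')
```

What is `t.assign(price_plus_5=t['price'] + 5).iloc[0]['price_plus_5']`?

83

merge on 'customer' (how='inner') → 3 rows:
   item  ship_days  price customer  qty
0  desk          8    125      Jon    8
1  desk          9    239      Jon    8
2  lamp          4     78     Sara   14
group by customer, min of price:
customer
Jon     125
Sara     78
Name: price, dtype: int64
reset_index():
  customer  price
0      Jon    125
1     Sara     78
sort by price:
  customer  price
1     Sara     78
0      Jon    125
add column price_plus_5 = t['price'] + 5:
  customer  price  price_plus_5
1     Sara     78            83
0      Jon    125           130
Reading off the value at position 0, column 'price_plus_5', we get 83.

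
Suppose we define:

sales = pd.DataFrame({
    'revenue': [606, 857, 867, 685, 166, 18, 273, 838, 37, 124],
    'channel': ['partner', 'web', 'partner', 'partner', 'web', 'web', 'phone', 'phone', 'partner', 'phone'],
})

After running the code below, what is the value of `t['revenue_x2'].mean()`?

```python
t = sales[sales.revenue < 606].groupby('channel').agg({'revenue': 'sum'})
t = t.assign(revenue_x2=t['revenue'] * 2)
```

412.0

filter rows where revenue < 606:
   revenue  channel
4      166      web
5       18      web
6      273    phone
8       37  partner
9      124    phone
group by channel, sum of revenue:
         revenue
channel         
partner       37
phone        397
web          184
add column revenue_x2 = t['revenue'] * 2:
         revenue  revenue_x2
channel                     
partner       37          74
phone        397         794
web          184         368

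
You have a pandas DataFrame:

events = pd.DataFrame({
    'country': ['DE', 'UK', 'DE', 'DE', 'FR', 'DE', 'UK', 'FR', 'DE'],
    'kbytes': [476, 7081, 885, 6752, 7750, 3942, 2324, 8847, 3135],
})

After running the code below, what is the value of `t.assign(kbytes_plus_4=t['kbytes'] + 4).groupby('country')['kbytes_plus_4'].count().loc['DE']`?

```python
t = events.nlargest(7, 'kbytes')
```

take 7 rows with largest kbytes:
  country  kbytes
7      FR    8847
4      FR    7750
1      UK    7081
3      DE    6752
5      DE    3942
8      DE    3135
6      UK    2324
add column kbytes_plus_4 = t['kbytes'] + 4:
  country  kbytes  kbytes_plus_4
7      FR    8847           8851
4      FR    7750           7754
1      UK    7081           7085
3      DE    6752           6756
5      DE    3942           3946
8      DE    3135           3139
6      UK    2324           2328
group by country, count of kbytes_plus_4:
country
DE    3
FR    2
UK    2
Name: kbytes_plus_4, dtype: int64
value at index 'DE' → 3

3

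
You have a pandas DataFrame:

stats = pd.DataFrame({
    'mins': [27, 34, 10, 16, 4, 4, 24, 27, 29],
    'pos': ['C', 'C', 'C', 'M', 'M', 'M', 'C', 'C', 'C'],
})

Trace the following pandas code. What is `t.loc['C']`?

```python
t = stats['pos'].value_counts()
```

value_counts of pos:
pos
C    6
M    3
Name: count, dtype: int64

6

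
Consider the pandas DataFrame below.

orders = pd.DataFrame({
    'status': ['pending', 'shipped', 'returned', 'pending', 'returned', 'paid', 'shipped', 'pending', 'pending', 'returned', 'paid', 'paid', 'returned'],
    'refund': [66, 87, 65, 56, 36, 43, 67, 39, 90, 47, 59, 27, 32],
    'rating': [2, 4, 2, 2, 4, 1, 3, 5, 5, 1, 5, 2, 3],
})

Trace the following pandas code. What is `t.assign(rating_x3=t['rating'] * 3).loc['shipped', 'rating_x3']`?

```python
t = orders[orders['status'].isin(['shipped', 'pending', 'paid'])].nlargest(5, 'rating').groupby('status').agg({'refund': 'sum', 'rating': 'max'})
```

filter rows where status in ['shipped', 'pending', 'paid']:
     status  refund  rating
0   pending      66       2
1   shipped      87       4
3   pending      56       2
5      paid      43       1
6   shipped      67       3
7   pending      39       5
8   pending      90       5
10     paid      59       5
11     paid      27       2
take 5 rows with largest rating:
     status  refund  rating
7   pending      39       5
8   pending      90       5
10     paid      59       5
1   shipped      87       4
6   shipped      67       3
group by status: sum(refund), max(rating):
         refund  rating
status                 
paid         59       5
pending     129       5
shipped     154       4
add column rating_x3 = t['rating'] * 3:
         refund  rating  rating_x3
status                            
paid         59       5         15
pending     129       5         15
shipped     154       4         12
Finally, value at row 'shipped', column 'rating_x3' = 12.

12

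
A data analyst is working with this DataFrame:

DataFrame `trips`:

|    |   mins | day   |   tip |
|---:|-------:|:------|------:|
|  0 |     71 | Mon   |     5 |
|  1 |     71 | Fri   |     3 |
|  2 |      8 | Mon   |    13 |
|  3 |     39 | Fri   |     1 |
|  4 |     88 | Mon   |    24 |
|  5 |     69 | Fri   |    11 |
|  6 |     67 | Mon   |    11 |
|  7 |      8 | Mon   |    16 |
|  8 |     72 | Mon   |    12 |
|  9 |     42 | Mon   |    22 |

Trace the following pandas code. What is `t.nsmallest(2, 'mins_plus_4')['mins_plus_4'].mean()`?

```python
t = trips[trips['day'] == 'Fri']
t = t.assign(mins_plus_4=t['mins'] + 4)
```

58.0

filter rows where day == 'Fri':
   mins  day  tip
1    71  Fri    3
3    39  Fri    1
5    69  Fri   11
add column mins_plus_4 = t['mins'] + 4:
   mins  day  tip  mins_plus_4
1    71  Fri    3           75
3    39  Fri    1           43
5    69  Fri   11           73
take 2 rows with smallest mins_plus_4:
   mins  day  tip  mins_plus_4
3    39  Fri    1           43
5    69  Fri   11           73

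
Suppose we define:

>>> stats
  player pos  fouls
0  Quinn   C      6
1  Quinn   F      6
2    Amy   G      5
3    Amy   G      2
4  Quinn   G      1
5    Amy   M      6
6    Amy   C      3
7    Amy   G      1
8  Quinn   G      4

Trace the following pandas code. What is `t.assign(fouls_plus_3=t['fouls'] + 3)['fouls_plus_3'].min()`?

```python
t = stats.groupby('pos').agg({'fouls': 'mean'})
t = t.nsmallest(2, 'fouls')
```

5.6

group by pos, mean of fouls:
     fouls
pos       
C      4.5
F      6.0
G      2.6
M      6.0
take 2 rows with smallest fouls:
     fouls
pos       
G      2.6
C      4.5
add column fouls_plus_3 = t['fouls'] + 3:
     fouls  fouls_plus_3
pos                     
G      2.6           5.6
C      4.5           7.5
Hence 5.6.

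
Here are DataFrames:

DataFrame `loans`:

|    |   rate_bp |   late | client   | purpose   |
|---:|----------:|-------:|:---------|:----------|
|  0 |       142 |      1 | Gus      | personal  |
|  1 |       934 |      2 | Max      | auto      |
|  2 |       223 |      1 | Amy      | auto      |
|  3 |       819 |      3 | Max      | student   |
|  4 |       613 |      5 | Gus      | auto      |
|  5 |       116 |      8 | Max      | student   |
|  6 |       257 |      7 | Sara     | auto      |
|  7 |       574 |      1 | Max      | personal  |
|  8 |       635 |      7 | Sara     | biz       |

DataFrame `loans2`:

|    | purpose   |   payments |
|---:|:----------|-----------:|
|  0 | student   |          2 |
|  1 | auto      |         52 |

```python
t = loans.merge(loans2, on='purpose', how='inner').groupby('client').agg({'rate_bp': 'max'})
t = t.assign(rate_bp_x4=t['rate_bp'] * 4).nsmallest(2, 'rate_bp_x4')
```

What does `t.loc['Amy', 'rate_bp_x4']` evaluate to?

892

merge on 'purpose' (how='inner') → 6 rows:
   rate_bp  late client  purpose  payments
0      934     2    Max     auto        52
1      223     1    Amy     auto        52
2      819     3    Max  student         2
3      613     5    Gus     auto        52
4      116     8    Max  student         2
5      257     7   Sara     auto        52
group by client, max of rate_bp:
        rate_bp
client         
Amy         223
Gus         613
Max         934
Sara        257
add column rate_bp_x4 = t['rate_bp'] * 4:
        rate_bp  rate_bp_x4
client                     
Amy         223         892
Gus         613        2452
Max         934        3736
Sara        257        1028
take 2 rows with smallest rate_bp_x4:
        rate_bp  rate_bp_x4
client                     
Amy         223         892
Sara        257        1028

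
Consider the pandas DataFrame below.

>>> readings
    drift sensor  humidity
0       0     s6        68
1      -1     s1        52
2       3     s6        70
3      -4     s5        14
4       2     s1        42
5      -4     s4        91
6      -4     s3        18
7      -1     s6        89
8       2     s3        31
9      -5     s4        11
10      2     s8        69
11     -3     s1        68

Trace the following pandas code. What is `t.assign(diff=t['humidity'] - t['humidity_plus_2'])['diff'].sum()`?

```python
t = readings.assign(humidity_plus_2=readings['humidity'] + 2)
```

add column humidity_plus_2 = readings['humidity'] + 2:
    drift sensor  humidity  humidity_plus_2
0       0     s6        68               70
1      -1     s1        52               54
2       3     s6        70               72
3      -4     s5        14               16
4       2     s1        42               44
5      -4     s4        91               93
6      -4     s3        18               20
7      -1     s6        89               91
8       2     s3        31               33
9      -5     s4        11               13
10      2     s8        69               71
11     -3     s1        68               70
add column diff = t['humidity'] - t['humidity_plus_2']:
    drift sensor  humidity  humidity_plus_2  diff
0       0     s6        68               70    -2
1      -1     s1        52               54    -2
2       3     s6        70               72    -2
3      -4     s5        14               16    -2
4       2     s1        42               44    -2
5      -4     s4        91               93    -2
6      -4     s3        18               20    -2
7      -1     s6        89               91    -2
8       2     s3        31               33    -2
9      -5     s4        11               13    -2
10      2     s8        69               71    -2
11     -3     s1        68               70    -2
Finally, sum of column 'diff' = -24.

-24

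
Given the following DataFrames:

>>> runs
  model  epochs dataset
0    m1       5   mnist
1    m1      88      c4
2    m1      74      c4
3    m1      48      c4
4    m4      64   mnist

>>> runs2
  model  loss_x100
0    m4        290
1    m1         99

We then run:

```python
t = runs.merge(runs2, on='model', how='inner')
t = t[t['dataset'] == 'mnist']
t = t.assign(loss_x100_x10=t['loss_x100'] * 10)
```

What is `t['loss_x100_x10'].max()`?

2900

merge on 'model' (how='inner') → 5 rows:
  model  epochs dataset  loss_x100
0    m1       5   mnist         99
1    m1      88      c4         99
2    m1      74      c4         99
3    m1      48      c4         99
4    m4      64   mnist        290
filter rows where dataset == 'mnist':
  model  epochs dataset  loss_x100
0    m1       5   mnist         99
4    m4      64   mnist        290
add column loss_x100_x10 = t['loss_x100'] * 10:
  model  epochs dataset  loss_x100  loss_x100_x10
0    m1       5   mnist         99            990
4    m4      64   mnist        290           2900
Taking the max of column 'loss_x100_x10' gives 2900.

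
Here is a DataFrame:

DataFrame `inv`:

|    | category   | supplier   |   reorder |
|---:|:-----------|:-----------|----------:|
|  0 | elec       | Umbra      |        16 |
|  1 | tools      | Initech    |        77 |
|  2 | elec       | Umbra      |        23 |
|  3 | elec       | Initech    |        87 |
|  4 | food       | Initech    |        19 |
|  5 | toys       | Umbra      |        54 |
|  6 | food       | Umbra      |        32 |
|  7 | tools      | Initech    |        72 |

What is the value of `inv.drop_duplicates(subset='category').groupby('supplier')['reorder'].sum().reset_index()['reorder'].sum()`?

drop duplicate category (keep=first):
  category supplier  reorder
0     elec    Umbra       16
1    tools  Initech       77
4     food  Initech       19
5     toys    Umbra       54
group by supplier, sum of reorder:
supplier
Initech    96
Umbra      70
Name: reorder, dtype: int64
reset_index():
  supplier  reorder
0  Initech       96
1    Umbra       70
Hence 166.

166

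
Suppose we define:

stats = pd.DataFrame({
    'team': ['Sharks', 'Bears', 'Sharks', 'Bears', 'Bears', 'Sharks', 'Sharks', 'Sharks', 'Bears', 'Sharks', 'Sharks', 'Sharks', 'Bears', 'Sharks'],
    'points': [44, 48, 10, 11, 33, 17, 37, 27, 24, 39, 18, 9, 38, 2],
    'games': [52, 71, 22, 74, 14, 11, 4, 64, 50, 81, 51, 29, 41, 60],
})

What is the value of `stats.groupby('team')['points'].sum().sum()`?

group by team, sum of points:
team
Bears     154
Sharks    203
Name: points, dtype: int64

357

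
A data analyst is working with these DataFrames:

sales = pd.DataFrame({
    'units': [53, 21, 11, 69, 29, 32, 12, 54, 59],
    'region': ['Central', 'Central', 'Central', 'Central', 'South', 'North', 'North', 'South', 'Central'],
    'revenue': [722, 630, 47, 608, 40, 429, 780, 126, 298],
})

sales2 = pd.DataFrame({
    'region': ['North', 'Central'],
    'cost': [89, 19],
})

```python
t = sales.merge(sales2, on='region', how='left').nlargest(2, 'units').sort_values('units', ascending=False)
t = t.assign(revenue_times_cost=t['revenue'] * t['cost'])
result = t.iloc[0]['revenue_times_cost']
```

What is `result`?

11552.0

merge on 'region' (how='left') → 9 rows:
   units   region  revenue  cost
0     53  Central      722  19.0
1     21  Central      630  19.0
2     11  Central       47  19.0
3     69  Central      608  19.0
4     29    South       40   NaN
5     32    North      429  89.0
6     12    North      780  89.0
7     54    South      126   NaN
8     59  Central      298  19.0
take 2 rows with largest units:
   units   region  revenue  cost
3     69  Central      608  19.0
8     59  Central      298  19.0
sort by units descending:
   units   region  revenue  cost
3     69  Central      608  19.0
8     59  Central      298  19.0
add column revenue_times_cost = t['revenue'] * t['cost']:
   units   region  revenue  cost  revenue_times_cost
3     69  Central      608  19.0             11552.0
8     59  Central      298  19.0              5662.0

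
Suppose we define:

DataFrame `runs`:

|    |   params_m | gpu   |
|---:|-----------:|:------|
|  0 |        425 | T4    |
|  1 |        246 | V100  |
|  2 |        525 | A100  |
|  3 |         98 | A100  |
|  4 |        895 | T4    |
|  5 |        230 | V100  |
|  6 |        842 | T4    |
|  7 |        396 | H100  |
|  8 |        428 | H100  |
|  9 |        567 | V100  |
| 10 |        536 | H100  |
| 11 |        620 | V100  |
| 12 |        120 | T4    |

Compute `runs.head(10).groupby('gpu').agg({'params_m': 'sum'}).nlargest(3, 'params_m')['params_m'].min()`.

take first 10 rows:
   params_m   gpu
0       425    T4
1       246  V100
2       525  A100
3        98  A100
4       895    T4
5       230  V100
6       842    T4
7       396  H100
8       428  H100
9       567  V100
group by gpu, sum of params_m:
      params_m
gpu           
A100       623
H100       824
T4        2162
V100      1043
take 3 rows with largest params_m:
      params_m
gpu           
T4        2162
V100      1043
H100       824
Taking the min of column 'params_m' gives 824.

824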